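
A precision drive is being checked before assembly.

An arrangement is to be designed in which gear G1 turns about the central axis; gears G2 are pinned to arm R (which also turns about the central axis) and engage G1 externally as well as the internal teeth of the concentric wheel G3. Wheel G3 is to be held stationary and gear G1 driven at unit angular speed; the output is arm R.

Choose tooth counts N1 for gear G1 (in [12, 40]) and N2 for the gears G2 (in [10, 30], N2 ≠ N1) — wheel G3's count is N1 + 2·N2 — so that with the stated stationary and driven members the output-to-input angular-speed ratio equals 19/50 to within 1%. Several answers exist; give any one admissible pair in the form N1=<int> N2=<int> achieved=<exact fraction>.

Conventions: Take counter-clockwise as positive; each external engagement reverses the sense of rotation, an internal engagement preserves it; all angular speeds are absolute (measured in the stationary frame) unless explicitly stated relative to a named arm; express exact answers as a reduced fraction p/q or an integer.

topology: planetary set — design target 19/50, arm = carrier (Willis)
Willis with ω_ring = 0: ω_arm/ω_sun = N1/(N1+N3); set equal to 19/50  ⇒  N3/N1 = 1/(19/50) − 1 = 31/19
N3 = N1 + 2·N2  ⇒  N2/N1 = (N3/N1 − 1)/2 = (31/19 − 1)/2 = 6/19
smallest multiple with N1 ≥ 12 and N2 ≥ 10: k = 2  ⇒  N1 = 2·19 = 38, N2 = 2·6 = 12 (N1 ≤ 40, N2 ≤ 30, N2 ≠ N1 ✓), N3 = 38 + 2·12 = 62
check: N1/(N1+N3) with N1 = 38, N3 = 62 gives 19/50; |achieved − target| = 0 ≤ 19/5000 ✓

N1=38 N2=12 achieved=19/50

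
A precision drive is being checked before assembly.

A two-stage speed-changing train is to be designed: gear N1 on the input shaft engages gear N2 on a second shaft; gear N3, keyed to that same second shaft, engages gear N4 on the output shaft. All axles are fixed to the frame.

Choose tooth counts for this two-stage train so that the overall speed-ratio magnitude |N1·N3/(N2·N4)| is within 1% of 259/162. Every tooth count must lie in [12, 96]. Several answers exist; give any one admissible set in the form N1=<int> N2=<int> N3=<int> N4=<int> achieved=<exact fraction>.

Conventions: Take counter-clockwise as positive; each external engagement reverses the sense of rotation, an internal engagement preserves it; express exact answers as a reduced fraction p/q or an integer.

N1=14 N2=12 N3=37 N4=27 achieved=259/162

2-stage fixed-axis compound train for ratio 259/162
target = 259/162 in lowest terms: an exact hit needs N1·N3 = k·259 and N2·N4 = k·162 for one integer k, every count in [12, 96]; additionally prefer no 1:1 stage (N1 ≠ N2, N3 ≠ N4)
k = 1: no 1:1-free in-range split of k·259 and k·162 into factor pairs; take k = 2
k = 2: N1·N3 = 518 = 14·37, N2·N4 = 324 = 12·27
achieved = 14·37/(12·27) = 259/162; |achieved − target| = 0 ≤ 259/16200 ✓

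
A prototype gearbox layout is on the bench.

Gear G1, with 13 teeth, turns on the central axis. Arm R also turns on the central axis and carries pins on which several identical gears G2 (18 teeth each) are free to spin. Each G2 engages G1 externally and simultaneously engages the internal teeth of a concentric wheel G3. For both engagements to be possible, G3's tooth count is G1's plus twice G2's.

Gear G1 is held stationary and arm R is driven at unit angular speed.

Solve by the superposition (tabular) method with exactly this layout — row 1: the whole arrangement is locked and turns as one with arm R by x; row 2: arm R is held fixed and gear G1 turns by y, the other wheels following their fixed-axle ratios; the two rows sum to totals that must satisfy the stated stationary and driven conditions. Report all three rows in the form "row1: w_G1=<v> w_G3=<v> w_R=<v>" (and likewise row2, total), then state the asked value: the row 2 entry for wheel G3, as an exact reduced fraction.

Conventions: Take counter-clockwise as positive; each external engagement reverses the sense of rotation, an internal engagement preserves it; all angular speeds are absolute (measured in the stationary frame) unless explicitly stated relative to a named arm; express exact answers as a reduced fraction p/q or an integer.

row1: w_G1=1 w_G3=1 w_R=1
row2: w_G1=-1 w_G3=13/49 w_R=0
total: w_G1=0 w_G3=62/49 w_R=1
asked value: 13/49

topology: planetary set — G1 13T / G2 18T / G3 49T, arm = carrier (Willis)
superposition row 1 [locked train]: every member turns x
row 2: sun turns y, ring = −(13/49)·y, arm 0
boundary: total ω_sun = x + y = 0 and total ω_arm = x = 1  ⇒  y = -1, x = 1
row 2 ring = −(13/49)·(-1) = 13/49
totals (row 1 + row 2): sun 1 + (-1) = 0, ring 1 + 13/49 = 62/49, arm 1 + 0 = 1
asked cell (row2, ring) = 13/49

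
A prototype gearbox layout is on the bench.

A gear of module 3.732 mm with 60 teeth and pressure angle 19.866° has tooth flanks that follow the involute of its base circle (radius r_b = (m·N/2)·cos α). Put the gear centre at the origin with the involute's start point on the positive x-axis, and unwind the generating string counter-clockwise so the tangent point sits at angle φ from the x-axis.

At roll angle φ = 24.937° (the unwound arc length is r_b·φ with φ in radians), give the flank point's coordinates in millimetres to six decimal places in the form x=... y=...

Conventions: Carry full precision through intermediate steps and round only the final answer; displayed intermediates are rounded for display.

single-mesh involute tooth geometry (60T wheel at module 3.732)
pitch radius r_p = m·N/2 = 3.732·60/2 = 111.960000
base radius r_b = r_p·cos α = 111.960000·cos 19.866° = 105.297254
roll angle φ = 24.937° = 0.43523276 rad
x = r_b·(cos φ + φ·sin φ) = 114.803007
y = r_b·(sin φ − φ·cos φ) = 2.839301

x=114.803007 y=2.839301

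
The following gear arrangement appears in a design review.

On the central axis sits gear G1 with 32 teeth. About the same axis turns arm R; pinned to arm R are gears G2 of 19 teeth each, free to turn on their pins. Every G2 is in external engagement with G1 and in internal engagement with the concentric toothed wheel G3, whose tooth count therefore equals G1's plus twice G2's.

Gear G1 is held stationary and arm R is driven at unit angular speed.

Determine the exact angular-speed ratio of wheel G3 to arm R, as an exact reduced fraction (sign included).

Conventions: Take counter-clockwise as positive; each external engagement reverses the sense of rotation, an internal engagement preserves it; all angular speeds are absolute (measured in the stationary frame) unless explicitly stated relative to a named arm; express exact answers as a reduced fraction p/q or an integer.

51/35

class = planetary set [G3 = 32+2·19 = 70; Willis about the carrier]
ring teeth: 32 + 2·19 = 70
32(ω_sun−ω_arm) = −70(ω_ring−ω_arm),  ω_sun = 0, ω_arm = 1
ω_ring = 1 − (32/70)(0−1) = 51/35
ω_out/ω_in = 51/35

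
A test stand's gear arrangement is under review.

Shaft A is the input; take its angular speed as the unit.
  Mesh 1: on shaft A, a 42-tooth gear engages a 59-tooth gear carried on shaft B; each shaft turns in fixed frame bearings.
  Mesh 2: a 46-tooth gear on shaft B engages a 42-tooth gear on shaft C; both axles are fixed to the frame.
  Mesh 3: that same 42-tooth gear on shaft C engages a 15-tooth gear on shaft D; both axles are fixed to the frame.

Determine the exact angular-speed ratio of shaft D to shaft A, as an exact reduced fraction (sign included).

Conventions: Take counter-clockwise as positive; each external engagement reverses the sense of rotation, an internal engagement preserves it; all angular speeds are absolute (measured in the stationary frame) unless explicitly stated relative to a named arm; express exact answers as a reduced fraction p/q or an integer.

class = fixed-axis compound train [3 meshes; 3 ratios multiply, 3 sense flips]
mesh 1 [42T→59T]: running ratio 42/59, sense −
mesh 2 [46T→42T]: running ratio 46/59, sense +
mesh 3 [42T→15T]: running ratio 644/295, sense −
ω_out/ω_in = -644/295

-644/295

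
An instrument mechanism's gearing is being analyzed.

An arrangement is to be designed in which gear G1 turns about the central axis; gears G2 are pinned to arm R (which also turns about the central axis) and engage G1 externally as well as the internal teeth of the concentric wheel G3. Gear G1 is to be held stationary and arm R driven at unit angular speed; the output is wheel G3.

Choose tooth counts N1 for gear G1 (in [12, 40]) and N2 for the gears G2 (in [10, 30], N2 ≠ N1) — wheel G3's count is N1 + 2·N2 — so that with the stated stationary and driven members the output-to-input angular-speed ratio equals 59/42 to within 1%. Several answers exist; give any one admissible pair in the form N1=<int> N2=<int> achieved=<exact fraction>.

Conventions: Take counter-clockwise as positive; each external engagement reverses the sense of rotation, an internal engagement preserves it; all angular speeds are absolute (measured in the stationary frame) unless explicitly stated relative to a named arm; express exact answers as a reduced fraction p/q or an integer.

class = planetary set [ratio 59/42 wanted; Willis about the carrier]
Willis with ω_sun = 0: ω_ring/ω_arm = (N1+N3)/N3; set equal to 59/42  ⇒  N3/N1 = 1/(59/42 − 1) = 42/17
N3 = N1 + 2·N2  ⇒  N2/N1 = (N3/N1 − 1)/2 = (42/17 − 1)/2 = 25/34
smallest multiple with N1 ≥ 12 and N2 ≥ 10: k = 1  ⇒  N1 = 1·34 = 34, N2 = 1·25 = 25 (N1 ≤ 40, N2 ≤ 30, N2 ≠ N1 ✓), N3 = 34 + 2·25 = 84
check: (N1+N3)/N3 with N1 = 34, N3 = 84 gives 59/42; |achieved − target| = 0 ≤ 59/4200 ✓

N1=34 N2=25 achieved=59/42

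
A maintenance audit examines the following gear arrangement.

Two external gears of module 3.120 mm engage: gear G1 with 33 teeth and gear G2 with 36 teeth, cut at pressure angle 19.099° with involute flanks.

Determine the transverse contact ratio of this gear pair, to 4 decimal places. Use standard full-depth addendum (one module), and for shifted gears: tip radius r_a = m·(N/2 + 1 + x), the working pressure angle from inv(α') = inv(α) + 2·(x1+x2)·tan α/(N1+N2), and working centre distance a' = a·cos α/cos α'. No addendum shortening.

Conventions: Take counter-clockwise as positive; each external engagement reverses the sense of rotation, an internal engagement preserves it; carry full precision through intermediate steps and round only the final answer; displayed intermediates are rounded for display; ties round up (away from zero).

1.7263

topology: single-mesh involute geometry — m = 3.120, 33T/36T pair
base radii: r_b1 = 48.646264, r_b2 = 53.068652
tip radii: r_a1 = 54.600000, r_a2 = 59.280000
no profile shift: α' = α, a' = a
action lengths: √(r_a1²−r_b1²) = 24.793164, √(r_a2²−r_b2²) = 26.416597
base pitch p_b = π·m·cos α = 9.262227
CR = (24.793164 + 26.416597 − 107.640000·sin 19.09900°)/9.262227 = 1.726345
contact ratio ≈ 1.7263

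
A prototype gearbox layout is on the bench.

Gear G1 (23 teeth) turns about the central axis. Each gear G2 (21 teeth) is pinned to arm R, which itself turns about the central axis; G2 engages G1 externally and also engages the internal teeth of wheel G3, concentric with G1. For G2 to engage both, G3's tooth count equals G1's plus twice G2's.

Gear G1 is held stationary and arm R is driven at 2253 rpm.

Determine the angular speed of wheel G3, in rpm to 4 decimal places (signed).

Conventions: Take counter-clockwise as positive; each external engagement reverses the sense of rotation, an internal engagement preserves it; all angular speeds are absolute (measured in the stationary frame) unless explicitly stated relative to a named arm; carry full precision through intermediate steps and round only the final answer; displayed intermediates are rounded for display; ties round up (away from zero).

planetary set (23T centre, 21T on arm, 65T internal) — Willis relation
normalise by the input: solve with ω_arm = 1, then scale by 2253 rpm
ring teeth: 23 + 2·21 = 65
23(ω_sun−ω_arm) = −65(ω_ring−ω_arm),  ω_sun = 0, ω_arm = 1
ω_ring = 1 − (23/65)(0−1) = 88/65
scale: ω_ring = 88/65 × 2253 rpm = +3050.2154 rpm

+3050.2154 rpm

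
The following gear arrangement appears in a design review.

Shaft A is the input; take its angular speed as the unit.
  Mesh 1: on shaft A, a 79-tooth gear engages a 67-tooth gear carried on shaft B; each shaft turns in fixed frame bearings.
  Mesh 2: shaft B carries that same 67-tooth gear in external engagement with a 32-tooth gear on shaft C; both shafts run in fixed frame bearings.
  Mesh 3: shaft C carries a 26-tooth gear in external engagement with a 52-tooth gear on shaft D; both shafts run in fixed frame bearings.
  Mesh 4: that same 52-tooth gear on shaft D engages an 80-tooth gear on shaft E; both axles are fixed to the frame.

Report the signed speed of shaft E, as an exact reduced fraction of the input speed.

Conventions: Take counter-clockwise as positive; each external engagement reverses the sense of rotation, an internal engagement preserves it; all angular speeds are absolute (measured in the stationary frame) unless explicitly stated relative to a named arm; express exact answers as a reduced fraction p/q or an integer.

1027/1280

4-mesh fixed-axis compound train (all bearings frame-fixed)
mesh 1 [79T→67T]: |ω|/ω_in = 1×79/67 = 79/67, sense flips to −
mesh 2 [67T→32T]: |ω|/ω_in = (79/67)×67/32 = 79/32, sense flips to +
mesh 3 [26T→52T]: |ω|/ω_in = (79/32)×26/52 = 79/64, sense flips to −
mesh 4 [52T→80T]: |ω|/ω_in = (79/64)×52/80 = 1027/1280, sense flips to +
signed output speed (× input speed) = 1027/1280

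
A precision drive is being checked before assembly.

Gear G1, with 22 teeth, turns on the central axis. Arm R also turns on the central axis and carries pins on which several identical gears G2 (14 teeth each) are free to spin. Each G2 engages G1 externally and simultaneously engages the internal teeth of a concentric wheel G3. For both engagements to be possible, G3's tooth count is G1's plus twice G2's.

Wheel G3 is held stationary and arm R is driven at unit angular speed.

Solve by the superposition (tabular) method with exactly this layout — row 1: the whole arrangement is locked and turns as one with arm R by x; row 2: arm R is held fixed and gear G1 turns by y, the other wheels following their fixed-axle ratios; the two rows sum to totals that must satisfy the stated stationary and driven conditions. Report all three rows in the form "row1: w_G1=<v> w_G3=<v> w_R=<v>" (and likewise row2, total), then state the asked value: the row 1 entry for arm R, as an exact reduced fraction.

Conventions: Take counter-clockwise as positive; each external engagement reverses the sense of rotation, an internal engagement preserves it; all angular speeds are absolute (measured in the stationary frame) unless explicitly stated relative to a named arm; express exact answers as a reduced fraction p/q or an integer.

row1: w_G1=1 w_G3=1 w_R=1
row2: w_G1=25/11 w_G3=-1 w_R=0
total: w_G1=36/11 w_G3=0 w_R=1
asked value: 1

recognized (axles ride arm R): planetary set, 22/14/50 teeth
superposition row 1 [locked train]: every member turns x
row 2: sun turns y, ring = −(22/50)·y, arm 0
boundary: total ω_ring = x − (22/50)·y = 0 and total ω_arm = x = 1  ⇒  y = 25/11, x = 1
row 2 ring = −(22/50)·25/11 = -1
totals (row 1 + row 2): sun 1 + 25/11 = 36/11, ring 1 + (-1) = 0, arm 1 + 0 = 1
asked cell (row1, arm) = 1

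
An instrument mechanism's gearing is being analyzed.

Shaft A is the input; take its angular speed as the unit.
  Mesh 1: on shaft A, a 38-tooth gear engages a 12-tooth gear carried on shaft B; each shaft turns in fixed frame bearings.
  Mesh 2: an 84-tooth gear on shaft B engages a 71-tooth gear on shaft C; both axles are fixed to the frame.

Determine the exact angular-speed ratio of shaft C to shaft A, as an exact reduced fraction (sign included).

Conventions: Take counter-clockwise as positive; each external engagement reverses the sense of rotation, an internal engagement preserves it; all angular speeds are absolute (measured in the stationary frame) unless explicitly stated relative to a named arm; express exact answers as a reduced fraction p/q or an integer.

class = fixed-axis compound train [2 meshes; 2 ratios multiply, 2 sense flips]
mesh 1 [38T→12T]: running ratio 19/6, sense −
mesh 2 [84T→71T]: running ratio 266/71, sense +
ω_out/ω_in = 266/71

266/71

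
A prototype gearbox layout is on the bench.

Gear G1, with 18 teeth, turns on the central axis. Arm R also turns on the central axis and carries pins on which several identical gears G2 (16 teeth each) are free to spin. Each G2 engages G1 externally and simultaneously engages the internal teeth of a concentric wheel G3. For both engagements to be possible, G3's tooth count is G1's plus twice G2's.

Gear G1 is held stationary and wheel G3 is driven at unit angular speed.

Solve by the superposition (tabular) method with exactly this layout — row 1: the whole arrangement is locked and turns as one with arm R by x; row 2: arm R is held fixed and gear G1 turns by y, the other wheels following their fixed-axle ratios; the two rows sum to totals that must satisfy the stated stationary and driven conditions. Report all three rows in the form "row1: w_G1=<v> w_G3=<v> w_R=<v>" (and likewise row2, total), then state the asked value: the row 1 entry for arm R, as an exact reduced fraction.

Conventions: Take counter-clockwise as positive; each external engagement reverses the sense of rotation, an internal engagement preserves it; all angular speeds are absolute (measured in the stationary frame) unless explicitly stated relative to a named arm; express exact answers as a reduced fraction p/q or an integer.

topology: planetary set — G1 18T / G2 16T / G3 50T, arm = carrier (Willis)
row 1: whole set turns with the arm by x
superposition row 2 [arm held]: sun y, ring −(18/50)·y, arm 0
boundary: total ω_sun = x + y = 0 and total ω_ring = x − (18/50)·y = 1  ⇒  y = -25/34, x = 25/34
row 2 ring = −(18/50)·(-25/34) = 9/34
totals (row 1 + row 2): sun 25/34 + (-25/34) = 0, ring 25/34 + 9/34 = 1, arm 25/34 + 0 = 25/34
asked cell (row1, arm) = 25/34

row1: w_G1=25/34 w_G3=25/34 w_R=25/34
row2: w_G1=-25/34 w_G3=9/34 w_R=0
total: w_G1=0 w_G3=1 w_R=25/34
asked value: 25/34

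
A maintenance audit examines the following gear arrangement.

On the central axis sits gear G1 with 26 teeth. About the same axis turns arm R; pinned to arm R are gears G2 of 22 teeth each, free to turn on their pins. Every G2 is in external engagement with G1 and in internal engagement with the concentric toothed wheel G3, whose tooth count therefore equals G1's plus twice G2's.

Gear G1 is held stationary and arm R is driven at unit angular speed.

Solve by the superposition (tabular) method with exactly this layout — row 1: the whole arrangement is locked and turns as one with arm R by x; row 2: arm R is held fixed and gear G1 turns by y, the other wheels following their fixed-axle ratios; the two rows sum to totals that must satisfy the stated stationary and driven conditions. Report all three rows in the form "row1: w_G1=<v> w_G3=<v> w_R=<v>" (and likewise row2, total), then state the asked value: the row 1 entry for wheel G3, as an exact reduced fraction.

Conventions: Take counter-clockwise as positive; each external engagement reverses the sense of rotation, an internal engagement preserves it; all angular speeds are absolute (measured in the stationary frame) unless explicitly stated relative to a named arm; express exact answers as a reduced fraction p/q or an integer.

topology: planetary set — G1 26T / G2 22T / G3 70T, arm = carrier (Willis)
row 1: whole set turns with the arm by x
superposition row 2 [arm held]: sun y, ring −(26/70)·y, arm 0
boundary: total ω_sun = x + y = 0 and total ω_arm = x = 1  ⇒  y = -1, x = 1
row 2 ring = −(26/70)·(-1) = 13/35
totals (row 1 + row 2): sun 1 + (-1) = 0, ring 1 + 13/35 = 48/35, arm 1 + 0 = 1
asked cell (row1, ring) = 1

row1: w_G1=1 w_G3=1 w_R=1
row2: w_G1=-1 w_G3=13/35 w_R=0
total: w_G1=0 w_G3=48/35 w_R=1
asked value: 1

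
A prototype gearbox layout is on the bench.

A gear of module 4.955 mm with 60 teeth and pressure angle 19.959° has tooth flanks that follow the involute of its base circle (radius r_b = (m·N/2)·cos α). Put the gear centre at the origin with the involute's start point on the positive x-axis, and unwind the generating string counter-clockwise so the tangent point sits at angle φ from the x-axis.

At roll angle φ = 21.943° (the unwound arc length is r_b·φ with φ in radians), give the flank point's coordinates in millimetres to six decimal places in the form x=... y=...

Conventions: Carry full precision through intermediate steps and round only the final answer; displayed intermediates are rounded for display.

x=149.595597 y=2.577979

single-mesh involute tooth geometry (60T wheel at module 4.955)
pitch radius r_p = m·N/2 = 4.955·60/2 = 148.650000
base radius r_b = r_p·cos α = 148.650000·cos 19.959° = 139.721654
roll angle φ = 21.943° = 0.38297760 rad
x = r_b·(cos φ + φ·sin φ) = 149.595597
y = r_b·(sin φ − φ·cos φ) = 2.577979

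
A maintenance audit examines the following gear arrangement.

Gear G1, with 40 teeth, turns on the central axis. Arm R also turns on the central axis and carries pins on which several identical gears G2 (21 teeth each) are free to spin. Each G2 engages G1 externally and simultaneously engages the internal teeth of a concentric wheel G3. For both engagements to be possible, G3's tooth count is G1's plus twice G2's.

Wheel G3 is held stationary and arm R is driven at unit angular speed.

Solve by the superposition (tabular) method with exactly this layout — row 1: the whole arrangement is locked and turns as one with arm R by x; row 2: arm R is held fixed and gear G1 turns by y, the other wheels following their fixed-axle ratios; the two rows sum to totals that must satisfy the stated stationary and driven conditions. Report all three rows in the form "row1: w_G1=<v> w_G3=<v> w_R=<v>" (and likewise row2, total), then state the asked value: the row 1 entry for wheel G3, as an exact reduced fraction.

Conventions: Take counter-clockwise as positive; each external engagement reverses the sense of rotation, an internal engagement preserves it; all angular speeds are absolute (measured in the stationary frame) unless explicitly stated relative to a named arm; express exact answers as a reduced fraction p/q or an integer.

row1: w_G1=1 w_G3=1 w_R=1
row2: w_G1=41/20 w_G3=-1 w_R=0
total: w_G1=61/20 w_G3=0 w_R=1
asked value: 1

class = planetary set [G3 = 40+2·21 = 82; Willis about the carrier]
row 1 — lock + rotate with arm: ω_sun = ω_ring = ω_arm = x
row 2 — arm fixed, fixed-axis ratios: sun y, ring −(40/82)·y, arm 0
boundary: total ω_ring = x − (40/82)·y = 0 and total ω_arm = x = 1  ⇒  y = 41/20, x = 1
row 2 ring = −(40/82)·41/20 = -1
totals (row 1 + row 2): sun 1 + 41/20 = 61/20, ring 1 + (-1) = 0, arm 1 + 0 = 1
asked cell (row1, ring) = 1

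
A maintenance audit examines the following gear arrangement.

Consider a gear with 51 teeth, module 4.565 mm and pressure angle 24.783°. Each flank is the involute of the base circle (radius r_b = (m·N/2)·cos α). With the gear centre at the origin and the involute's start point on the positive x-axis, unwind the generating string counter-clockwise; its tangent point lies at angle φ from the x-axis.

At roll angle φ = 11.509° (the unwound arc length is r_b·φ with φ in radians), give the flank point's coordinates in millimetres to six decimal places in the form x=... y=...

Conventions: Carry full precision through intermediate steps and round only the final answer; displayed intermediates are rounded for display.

x=107.797290 y=0.284374

recognized (one wheel, involute flank): single-mesh tooth geometry, m = 4.565, N = 51
pitch radius r_p = m·N/2 = 4.565·51/2 = 116.407500
base radius r_b = r_p·cos α = 116.407500·cos 24.783° = 105.686590
roll angle φ = 11.509° = 0.20086994 rad
x = r_b·(cos φ + φ·sin φ) = 107.797290
y = r_b·(sin φ − φ·cos φ) = 0.284374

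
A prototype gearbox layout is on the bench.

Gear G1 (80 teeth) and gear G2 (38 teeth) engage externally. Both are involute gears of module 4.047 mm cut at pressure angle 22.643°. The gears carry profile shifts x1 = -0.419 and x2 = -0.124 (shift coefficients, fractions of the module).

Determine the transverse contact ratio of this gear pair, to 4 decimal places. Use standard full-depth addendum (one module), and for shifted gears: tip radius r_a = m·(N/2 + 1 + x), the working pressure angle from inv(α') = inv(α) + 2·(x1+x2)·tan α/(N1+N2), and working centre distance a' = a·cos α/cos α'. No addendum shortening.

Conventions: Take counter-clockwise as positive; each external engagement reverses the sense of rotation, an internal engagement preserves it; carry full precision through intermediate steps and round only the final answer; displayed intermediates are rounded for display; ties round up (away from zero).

recognized (one external pair, fixed centres): single-mesh tooth geometry, m = 4.047, N1 = 80, N2 = 38
base radii: r_b1 = 149.402540, r_b2 = 70.966206
tip radii: r_a1 = 164.231307, r_a2 = 80.438172
inv(α') = inv(22.643°) + 2·(-0.419-0.124)·tan α/(80+38) = 0.01810662  ⇒  α' = 21.29172°
a' = a·cos α / cos α' = 238.7730·cos 22.643°/cos 21.29172° = 236.512191
action lengths: √(r_a1²−r_b1²) = 68.196798, √(r_a2²−r_b2²) = 37.869474
base pitch p_b = π·m·cos α = 11.734048
CR = (68.196798 + 37.869474 − 236.512191·sin 21.29172°)/11.734048 = 1.720188
contact ratio ≈ 1.7202

1.7202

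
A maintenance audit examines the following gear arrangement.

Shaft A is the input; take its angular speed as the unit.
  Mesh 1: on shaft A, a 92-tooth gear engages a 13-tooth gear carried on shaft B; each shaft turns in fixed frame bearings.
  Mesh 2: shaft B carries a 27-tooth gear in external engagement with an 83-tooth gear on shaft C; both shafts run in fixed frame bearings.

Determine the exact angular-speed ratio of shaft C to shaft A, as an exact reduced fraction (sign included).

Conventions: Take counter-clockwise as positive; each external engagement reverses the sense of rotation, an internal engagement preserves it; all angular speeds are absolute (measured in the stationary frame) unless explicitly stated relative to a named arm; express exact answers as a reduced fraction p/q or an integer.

2484/1079

class = fixed-axis compound train [2 meshes; 2 ratios multiply, 2 sense flips]
mesh 1 [92T→13T]: running ratio 92/13, sense −
mesh 2 [27T→83T]: running ratio 2484/1079, sense +
ω_out/ω_in = 2484/1079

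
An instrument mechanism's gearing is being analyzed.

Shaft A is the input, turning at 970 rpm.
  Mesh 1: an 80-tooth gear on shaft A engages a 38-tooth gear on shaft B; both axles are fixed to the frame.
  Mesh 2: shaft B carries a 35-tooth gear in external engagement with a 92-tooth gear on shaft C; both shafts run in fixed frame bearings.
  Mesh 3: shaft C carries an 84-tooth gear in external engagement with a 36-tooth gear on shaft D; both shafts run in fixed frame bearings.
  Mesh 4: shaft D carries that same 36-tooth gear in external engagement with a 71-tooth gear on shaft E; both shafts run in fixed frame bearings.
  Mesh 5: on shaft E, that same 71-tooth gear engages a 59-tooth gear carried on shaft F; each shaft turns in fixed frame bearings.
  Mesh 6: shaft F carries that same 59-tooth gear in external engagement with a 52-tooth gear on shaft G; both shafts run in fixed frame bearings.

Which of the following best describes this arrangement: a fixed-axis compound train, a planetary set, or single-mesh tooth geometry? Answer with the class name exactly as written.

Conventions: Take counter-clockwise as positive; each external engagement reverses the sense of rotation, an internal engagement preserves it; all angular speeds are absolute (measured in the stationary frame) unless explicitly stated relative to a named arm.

recognized (7 fixed axles, 6 meshes): fixed-axis compound train
classification: fixed-axis compound train

fixed-axis compound train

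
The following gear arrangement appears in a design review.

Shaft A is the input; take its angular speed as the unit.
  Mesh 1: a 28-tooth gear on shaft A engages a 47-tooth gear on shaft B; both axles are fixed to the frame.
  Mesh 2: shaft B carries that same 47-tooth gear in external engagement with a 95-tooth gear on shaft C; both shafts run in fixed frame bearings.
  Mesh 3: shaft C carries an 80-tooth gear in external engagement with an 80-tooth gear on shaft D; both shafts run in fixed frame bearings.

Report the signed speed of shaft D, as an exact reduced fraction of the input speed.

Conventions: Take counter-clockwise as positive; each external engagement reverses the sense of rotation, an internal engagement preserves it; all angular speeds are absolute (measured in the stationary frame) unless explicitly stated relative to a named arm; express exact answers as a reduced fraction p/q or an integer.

-28/95

3-mesh fixed-axis compound train (all bearings frame-fixed)
mesh 1 [28T→47T]: |ω|/ω_in = 1×28/47 = 28/47, sense flips to −
mesh 2 [47T→95T]: |ω|/ω_in = (28/47)×47/95 = 28/95, sense flips to +
mesh 3 [80T→80T]: |ω|/ω_in = (28/95)×80/80 = 28/95, sense flips to −
signed output speed (× input speed) = -28/95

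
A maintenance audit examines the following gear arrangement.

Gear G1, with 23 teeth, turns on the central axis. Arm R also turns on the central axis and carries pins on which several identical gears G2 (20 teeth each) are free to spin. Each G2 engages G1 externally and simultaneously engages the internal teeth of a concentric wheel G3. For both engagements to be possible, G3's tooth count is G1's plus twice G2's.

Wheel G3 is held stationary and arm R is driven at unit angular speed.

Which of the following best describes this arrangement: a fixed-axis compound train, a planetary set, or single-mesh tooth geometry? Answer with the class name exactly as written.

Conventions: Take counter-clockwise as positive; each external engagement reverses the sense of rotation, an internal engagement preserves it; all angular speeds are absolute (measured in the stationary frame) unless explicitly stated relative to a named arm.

planetary set

recognized (axles ride arm R): planetary set, 23/20/63 teeth
classification: planetary set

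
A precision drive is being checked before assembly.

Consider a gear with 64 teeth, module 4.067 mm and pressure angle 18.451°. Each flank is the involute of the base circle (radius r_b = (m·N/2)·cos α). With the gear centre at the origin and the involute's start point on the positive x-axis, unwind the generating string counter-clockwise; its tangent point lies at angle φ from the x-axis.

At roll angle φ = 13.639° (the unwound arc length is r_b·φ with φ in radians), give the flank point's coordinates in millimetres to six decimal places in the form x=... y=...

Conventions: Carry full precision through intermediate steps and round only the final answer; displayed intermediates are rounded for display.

topology: single-mesh involute geometry — m = 4.067, N = 64
pitch radius r_p = m·N/2 = 4.067·64/2 = 130.144000
base radius r_b = r_p·cos α = 130.144000·cos 18.451° = 123.453905
roll angle φ = 13.639° = 0.23804546 rad
x = r_b·(cos φ + φ·sin φ) = 126.902307
y = r_b·(sin φ − φ·cos φ) = 0.551951

x=126.902307 y=0.551951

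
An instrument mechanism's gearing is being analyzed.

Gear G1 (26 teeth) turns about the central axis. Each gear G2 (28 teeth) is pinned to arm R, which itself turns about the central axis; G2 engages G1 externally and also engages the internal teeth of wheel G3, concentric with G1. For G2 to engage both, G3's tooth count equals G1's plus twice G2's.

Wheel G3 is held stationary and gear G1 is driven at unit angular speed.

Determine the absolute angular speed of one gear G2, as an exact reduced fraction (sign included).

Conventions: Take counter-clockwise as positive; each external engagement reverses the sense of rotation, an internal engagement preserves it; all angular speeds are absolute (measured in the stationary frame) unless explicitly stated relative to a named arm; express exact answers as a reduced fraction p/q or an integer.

planetary set (26T centre, 28T on arm, 82T internal) — Willis relation
ring teeth: 26 + 2·28 = 82
26(ω_sun−ω_arm) = −82(ω_ring−ω_arm),  ω_ring = 0, ω_sun = 1
26(1−ω_arm) = −82(0−ω_arm)  ⇒  108·ω_arm = 26  ⇒  ω_arm = 13/54
sun–planet mesh: 26·(1−13/54) = −28·(ω_p−ω_arm)  ⇒  ω_p−ω_arm = -533/756
ω_p = 13/54 − 533/756 = -13/28
exact speed ratio = -13/28

-13/28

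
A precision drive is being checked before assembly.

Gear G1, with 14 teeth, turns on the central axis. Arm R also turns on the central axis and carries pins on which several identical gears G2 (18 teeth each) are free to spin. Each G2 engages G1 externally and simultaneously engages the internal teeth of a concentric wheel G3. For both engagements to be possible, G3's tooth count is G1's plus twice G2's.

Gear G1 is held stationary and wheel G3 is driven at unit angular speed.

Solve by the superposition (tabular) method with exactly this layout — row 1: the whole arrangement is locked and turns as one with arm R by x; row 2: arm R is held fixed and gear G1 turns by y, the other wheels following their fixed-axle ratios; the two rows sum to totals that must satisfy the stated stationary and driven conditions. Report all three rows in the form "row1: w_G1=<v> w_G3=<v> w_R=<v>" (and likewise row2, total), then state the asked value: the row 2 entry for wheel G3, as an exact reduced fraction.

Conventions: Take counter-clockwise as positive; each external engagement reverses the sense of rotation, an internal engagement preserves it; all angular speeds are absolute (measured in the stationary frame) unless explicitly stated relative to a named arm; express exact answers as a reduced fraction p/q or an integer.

topology: planetary set — G1 14T / G2 18T / G3 50T, arm = carrier (Willis)
row 1 (train locked, turned with arm): all members turn x
row 2: sun turns y, ring = −(14/50)·y, arm 0
boundary: total ω_sun = x + y = 0 and total ω_ring = x − (14/50)·y = 1  ⇒  y = -25/32, x = 25/32
row 2 ring = −(14/50)·(-25/32) = 7/32
totals (row 1 + row 2): sun 25/32 + (-25/32) = 0, ring 25/32 + 7/32 = 1, arm 25/32 + 0 = 25/32
asked cell (row2, ring) = 7/32

row1: w_G1=25/32 w_G3=25/32 w_R=25/32
row2: w_G1=-25/32 w_G3=7/32 w_R=0
total: w_G1=0 w_G3=1 w_R=25/32
asked value: 7/32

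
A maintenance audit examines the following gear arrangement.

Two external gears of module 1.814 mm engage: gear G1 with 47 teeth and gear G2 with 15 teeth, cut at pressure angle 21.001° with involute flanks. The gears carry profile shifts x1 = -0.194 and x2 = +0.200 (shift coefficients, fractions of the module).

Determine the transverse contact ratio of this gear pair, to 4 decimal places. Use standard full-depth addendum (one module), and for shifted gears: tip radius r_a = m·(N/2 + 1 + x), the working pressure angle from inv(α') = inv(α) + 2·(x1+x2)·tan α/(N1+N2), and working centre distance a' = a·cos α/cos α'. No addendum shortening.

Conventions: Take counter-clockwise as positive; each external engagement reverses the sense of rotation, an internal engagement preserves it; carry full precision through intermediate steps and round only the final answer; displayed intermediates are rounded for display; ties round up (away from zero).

topology: single-mesh involute geometry — m = 1.814, 47T/15T pair
base radii: r_b1 = 39.797333, r_b2 = 12.701277
tip radii: r_a1 = 44.091084, r_a2 = 15.781800
inv(α') = inv(21.001°) + 2·(-0.194+0.200)·tan α/(47+15) = 0.01742176  ⇒  α' = 21.02984°
a' = a·cos α / cos α' = 56.2340·cos 21.001°/cos 21.02984° = 56.244877
action lengths: √(r_a1²−r_b1²) = 18.978829, √(r_a2²−r_b2²) = 9.367112
base pitch p_b = π·m·cos α = 5.320298
CR = (18.978829 + 9.367112 − 56.244877·sin 21.02984°)/5.320298 = 1.534168
contact ratio ≈ 1.5342

1.5342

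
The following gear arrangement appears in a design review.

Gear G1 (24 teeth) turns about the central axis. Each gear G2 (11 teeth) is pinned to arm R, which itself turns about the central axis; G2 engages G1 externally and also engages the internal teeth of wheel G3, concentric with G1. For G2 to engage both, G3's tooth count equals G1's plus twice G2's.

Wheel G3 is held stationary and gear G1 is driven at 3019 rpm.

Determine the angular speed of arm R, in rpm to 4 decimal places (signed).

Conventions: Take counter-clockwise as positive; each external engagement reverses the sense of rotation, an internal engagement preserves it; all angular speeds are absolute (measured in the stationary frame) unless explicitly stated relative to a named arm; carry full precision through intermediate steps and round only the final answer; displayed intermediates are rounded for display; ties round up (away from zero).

+1035.0857 rpm

class = planetary set [G3 = 24+2·11 = 46; Willis about the carrier]
normalise by the input: solve with ω_sun = 1, then scale by 3019 rpm
ring teeth: 24 + 2·11 = 46
24(ω_sun−ω_arm) = −46(ω_ring−ω_arm),  ω_ring = 0, ω_sun = 1
24(1−ω_arm) = −46(0−ω_arm)  ⇒  70·ω_arm = 24  ⇒  ω_arm = 12/35
scale: ω_arm = 12/35 × 3019 rpm = +1035.0857 rpm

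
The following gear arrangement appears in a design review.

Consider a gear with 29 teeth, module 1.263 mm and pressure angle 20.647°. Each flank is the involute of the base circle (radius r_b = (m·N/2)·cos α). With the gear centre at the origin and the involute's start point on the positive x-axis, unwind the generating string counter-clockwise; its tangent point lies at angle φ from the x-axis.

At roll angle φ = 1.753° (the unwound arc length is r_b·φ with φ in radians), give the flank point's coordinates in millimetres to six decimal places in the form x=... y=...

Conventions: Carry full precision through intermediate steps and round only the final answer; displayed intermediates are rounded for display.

single-mesh involute tooth geometry (29T wheel at module 1.263)
pitch radius r_p = m·N/2 = 1.263·29/2 = 18.313500
base radius r_b = r_p·cos α = 18.313500·cos 20.647° = 17.137235
roll angle φ = 1.753° = 0.03059562 rad
x = r_b·(cos φ + φ·sin φ) = 17.145254
y = r_b·(sin φ − φ·cos φ) = 0.000164

x=17.145254 y=0.000164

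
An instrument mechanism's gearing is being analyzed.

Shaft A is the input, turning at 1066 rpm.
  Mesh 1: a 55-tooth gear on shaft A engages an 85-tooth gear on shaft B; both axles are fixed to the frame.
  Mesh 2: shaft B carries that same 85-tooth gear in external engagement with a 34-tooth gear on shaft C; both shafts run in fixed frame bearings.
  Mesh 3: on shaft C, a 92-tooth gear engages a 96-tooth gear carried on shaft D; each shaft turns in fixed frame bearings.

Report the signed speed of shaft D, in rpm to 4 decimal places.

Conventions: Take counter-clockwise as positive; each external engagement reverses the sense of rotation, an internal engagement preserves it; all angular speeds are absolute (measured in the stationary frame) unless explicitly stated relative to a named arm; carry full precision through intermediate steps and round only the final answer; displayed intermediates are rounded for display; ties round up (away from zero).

-1652.5613 rpm

class = fixed-axis compound train [3 meshes; 3 ratios multiply, 3 sense flips]
mesh 1 [55T→85T]: ω = 1066.0000×55/85 = 689.7647 rpm, sense flips to −
mesh 2 [85T→34T]: ω = 689.7647×85/34 = 1724.4118 rpm, sense flips to +
mesh 3 [92T→96T]: ω = 1724.4118×92/96 = 1652.5613 rpm, sense flips to −
signed output speed = -1652.5613 rpm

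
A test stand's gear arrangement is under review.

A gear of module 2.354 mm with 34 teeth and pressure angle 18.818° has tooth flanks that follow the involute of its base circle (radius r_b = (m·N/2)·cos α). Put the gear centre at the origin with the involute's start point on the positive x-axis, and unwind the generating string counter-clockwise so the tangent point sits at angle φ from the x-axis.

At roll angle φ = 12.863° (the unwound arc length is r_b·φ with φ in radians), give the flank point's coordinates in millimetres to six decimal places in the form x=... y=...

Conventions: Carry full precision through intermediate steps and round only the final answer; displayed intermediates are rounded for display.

topology: single-mesh involute geometry — m = 2.354, N = 34
pitch radius r_p = m·N/2 = 2.354·34/2 = 40.018000
base radius r_b = r_p·cos α = 40.018000·cos 18.818° = 37.878957
roll angle φ = 12.863° = 0.22450170 rad
x = r_b·(cos φ + φ·sin φ) = 38.821531
y = r_b·(sin φ − φ·cos φ) = 0.142149

x=38.821531 y=0.142149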